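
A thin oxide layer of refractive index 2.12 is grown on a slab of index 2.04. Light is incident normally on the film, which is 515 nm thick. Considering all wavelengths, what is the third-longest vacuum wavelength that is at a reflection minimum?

Top surface (1.0 → 2.12): reflection off a higher-index medium gives a half-wave phase shift.
Ray reflecting at the bottom interface goes from n = 2.12 toward n = 2.04: no phase shift.
Exactly one π shift → a net half-wave offset.
For weak reflection here: 2 n t = m λ.
λ = 2 n t / m. The third-longest wavelength is m = 3: λ = 2 × 2.12 × 515 / 3.00 = 728 nm.

728 nm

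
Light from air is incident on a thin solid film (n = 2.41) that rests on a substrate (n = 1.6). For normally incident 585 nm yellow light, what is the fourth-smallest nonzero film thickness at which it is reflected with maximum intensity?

425 nm

Ray reflecting at the top interface goes from n = 1.0 toward n = 2.41: a half-wave phase shift.
Ray reflecting at the bottom interface goes from n = 2.41 toward n = 1.6: no phase shift.
Net: one phase inversion between the two reflected rays.
So the condition for constructive reflection is 2 n t = (m + ½) λ.
The fourth-smallest nonzero thickness corresponds to m = 3: t = (m + ½) λ / (2 n) = 3.50 × 585 / (2 × 2.41) = 425 nm.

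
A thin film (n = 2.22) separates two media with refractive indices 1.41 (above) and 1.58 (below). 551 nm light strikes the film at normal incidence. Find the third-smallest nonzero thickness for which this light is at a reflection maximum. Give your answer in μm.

0.310 μm

At the upper boundary (n = 1.41 to n = 2.22) the reflected ray undergoes a half-wave phase shift.
Ray reflecting at the bottom interface goes from n = 2.22 toward n = 1.58: no phase shift.
The two reflections differ by half a wavelength.
So the condition for constructive reflection is 2 n t = (m + ½) λ.
The third-smallest nonzero thickness corresponds to m = 2: t = (m + ½) λ / (2 n) = 2.50 × 551 / (2 × 2.22) = 310 nm.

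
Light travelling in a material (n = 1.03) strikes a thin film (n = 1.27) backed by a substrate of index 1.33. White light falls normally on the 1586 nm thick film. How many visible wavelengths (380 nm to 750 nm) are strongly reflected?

Top surface (1.03 → 1.27): reflection off a higher-index medium gives a half-wave phase shift.
Ray reflecting at the bottom interface goes from n = 1.27 toward n = 1.33: a half-wave phase shift.
Zero or two π shifts → no net half-wave offset.
So the condition for constructive reflection is 2 n t = m λ.
λ = 2 n t / m = 4028 / m nm.
m=5: 806 nm (IR); m=6: 671 nm (visible); m=7: 575 nm (visible); m=8: 504 nm (visible); m=9: 448 nm (visible); m=10: 403 nm (visible); m=11: 366 nm (UV).

5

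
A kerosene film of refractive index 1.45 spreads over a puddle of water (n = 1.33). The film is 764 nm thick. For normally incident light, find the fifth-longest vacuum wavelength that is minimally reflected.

Ray reflecting at the top interface goes from n = 1.0 toward n = 1.45: a half-wave phase shift.
Ray reflecting at the bottom interface goes from n = 1.45 toward n = 1.33: no phase shift.
Net: one phase inversion between the two reflected rays.
With one net inversion, destructive interference in reflection requires 2 n t = m λ.
λ = 2 n t / m. The fifth-longest wavelength is m = 5: λ = 2 × 1.45 × 764 / 5.00 = 443 nm.

443 nm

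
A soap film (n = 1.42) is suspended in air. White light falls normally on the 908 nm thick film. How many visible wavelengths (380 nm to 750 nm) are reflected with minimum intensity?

Ray reflecting at the top interface goes from n = 1.0 toward n = 1.42: a half-wave phase shift.
At the lower boundary (n = 1.42 to n = 1.0) the reflected ray undergoes no phase shift.
The two reflections differ by half a wavelength.
For dark reflection here: 2 n t = m λ.
λ = 2 n t / m = 2579 / m nm.
m=3: 860 nm (IR); m=4: 645 nm (visible); m=5: 516 nm (visible); m=6: 430 nm (visible); m=7: 368 nm (UV).

3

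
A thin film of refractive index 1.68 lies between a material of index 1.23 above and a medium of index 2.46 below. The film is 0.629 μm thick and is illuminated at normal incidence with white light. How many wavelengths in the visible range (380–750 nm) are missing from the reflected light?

Ray reflecting at the top interface goes from n = 1.23 toward n = 1.68: a half-wave phase shift.
Bottom surface (1.68 → 2.46): reflection off a higher-index medium gives a half-wave phase shift.
The two reflections carry the same phase change, so no net offset.
With no net inversion, destructive interference in reflection requires 2 n t = (m + ½) λ.
λ = 2 n t / (m + ½) = 2113 / (m + ½) nm.
m=2: 845 nm (IR); m=3: 604 nm (visible); m=4: 470 nm (visible); m=5: 384 nm (visible); m=6: 325 nm (UV).

3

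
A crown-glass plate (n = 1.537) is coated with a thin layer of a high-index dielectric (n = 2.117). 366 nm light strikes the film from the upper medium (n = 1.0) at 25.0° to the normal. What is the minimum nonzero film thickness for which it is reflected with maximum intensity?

44.1 nm

Top surface (1.0 → 2.117): reflection off a higher-index medium gives a half-wave phase shift.
At the lower boundary (n = 2.117 to n = 1.537) the reflected ray undergoes no phase shift.
Net: one phase inversion between the two reflected rays.
With one net inversion, constructive interference in reflection requires 2 n t cos θ_r = (m + ½) λ.
Snell's law: 1.0 sin 25.0° = 2.117 sin θ_r → sin θ_r = 0.200, cos θ_r = 0.980.
Minimum at m = 0: t = λ / (4 n cos θ_r) = 366 / (4 × 2.117 × 0.980) = 44.1 nm.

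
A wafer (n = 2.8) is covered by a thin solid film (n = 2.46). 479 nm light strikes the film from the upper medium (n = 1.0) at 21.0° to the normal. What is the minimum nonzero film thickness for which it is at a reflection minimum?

49.2 nm

Top surface (1.0 → 2.46): reflection off a higher-index medium gives a half-wave phase shift.
Bottom surface (2.46 → 2.8): reflection off a higher-index medium gives a half-wave phase shift.
Zero or two π shifts → no net half-wave offset.
With no net inversion, destructive interference in reflection requires 2 n t cos θ_r = (m + ½) λ.
Snell's law: 1.0 sin 21.0° = 2.46 sin θ_r → sin θ_r = 0.146, cos θ_r = 0.989.
Minimum at m = 0: t = λ / (4 n cos θ_r) = 479 / (4 × 2.46 × 0.989) = 49.2 nm.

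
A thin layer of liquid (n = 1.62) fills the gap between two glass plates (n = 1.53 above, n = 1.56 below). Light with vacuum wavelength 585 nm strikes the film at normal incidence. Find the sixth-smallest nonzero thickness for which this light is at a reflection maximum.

At the upper boundary (n = 1.53 to n = 1.62) the reflected ray undergoes a half-wave phase shift.
Ray reflecting at the bottom interface goes from n = 1.62 toward n = 1.56: no phase shift.
The two reflections differ by half a wavelength.
So the condition for constructive reflection is 2 n t = (m + ½) λ.
The sixth-smallest nonzero thickness corresponds to m = 5: t = (m + ½) λ / (2 n) = 5.50 × 585 / (2 × 1.62) = 993 nm.

993 nm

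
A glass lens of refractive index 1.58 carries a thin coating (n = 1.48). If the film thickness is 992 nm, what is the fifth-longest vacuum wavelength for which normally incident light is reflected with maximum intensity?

Ray reflecting at the top interface goes from n = 1.0 toward n = 1.48: a half-wave phase shift.
Bottom surface (1.48 → 1.58): reflection off a higher-index medium gives a half-wave phase shift.
Net: no relative phase inversion (both shifts match).
For strong reflection here: 2 n t = m λ.
λ = 2 n t / m. The fifth-longest wavelength is m = 5: λ = 2 × 1.48 × 992 / 5.00 = 587 nm.

587 nm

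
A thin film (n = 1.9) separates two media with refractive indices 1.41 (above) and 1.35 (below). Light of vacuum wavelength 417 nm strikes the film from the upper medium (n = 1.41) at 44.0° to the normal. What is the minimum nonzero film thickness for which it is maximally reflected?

64.0 nm

At the upper boundary (n = 1.41 to n = 1.9) the reflected ray undergoes a half-wave phase shift.
At the lower boundary (n = 1.9 to n = 1.35) the reflected ray undergoes no phase shift.
The two reflections differ by half a wavelength.
So the condition for constructive reflection is 2 n t cos θ_r = (m + ½) λ.
Snell's law: 1.41 sin 44.0° = 1.9 sin θ_r → sin θ_r = 0.516, cos θ_r = 0.857.
Minimum at m = 0: t = λ / (4 n cos θ_r) = 417 / (4 × 1.9 × 0.857) = 64.0 nm.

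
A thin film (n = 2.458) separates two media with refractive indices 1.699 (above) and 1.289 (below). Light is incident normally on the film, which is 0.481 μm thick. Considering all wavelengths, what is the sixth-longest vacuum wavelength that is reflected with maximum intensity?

430 nm

Ray reflecting at the top interface goes from n = 1.699 toward n = 2.458: a half-wave phase shift.
Ray reflecting at the bottom interface goes from n = 2.458 toward n = 1.289: no phase shift.
Exactly one π shift → a net half-wave offset.
For bright reflection here: 2 n t = (m + ½) λ.
λ = 2 n t / (m + ½). The sixth-longest wavelength is m = 5: λ = 2 × 2.458 × 481 / 5.50 = 430 nm.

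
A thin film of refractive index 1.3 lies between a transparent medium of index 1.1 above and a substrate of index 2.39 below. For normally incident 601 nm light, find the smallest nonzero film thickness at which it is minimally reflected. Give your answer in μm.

Ray reflecting at the top interface goes from n = 1.1 toward n = 1.3: a half-wave phase shift.
Ray reflecting at the bottom interface goes from n = 1.3 toward n = 2.39: a half-wave phase shift.
The two reflections carry the same phase change, so no net offset.
With no net inversion, destructive interference in reflection requires 2 n t = (m + ½) λ.
Minimum at m = 0: t = λ / (4 n) = 601 / (4 × 1.3) = 116 nm.

0.116 μm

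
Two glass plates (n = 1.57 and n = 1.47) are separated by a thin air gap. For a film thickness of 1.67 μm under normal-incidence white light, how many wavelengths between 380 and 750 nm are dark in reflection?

Top surface (1.57 → 1.0): reflection off a lower-index medium gives no phase shift.
Bottom surface (1.0 → 1.47): reflection off a higher-index medium gives a half-wave phase shift.
Exactly one π shift → a net half-wave offset.
So the condition for destructive reflection is 2 n t = m λ.
λ = 2 n t / m = 3340 / m nm.
m=4: 835 nm (IR); m=5: 668 nm (visible); m=6: 557 nm (visible); m=7: 477 nm (visible); m=8: 418 nm (visible); m=9: 371 nm (UV).

4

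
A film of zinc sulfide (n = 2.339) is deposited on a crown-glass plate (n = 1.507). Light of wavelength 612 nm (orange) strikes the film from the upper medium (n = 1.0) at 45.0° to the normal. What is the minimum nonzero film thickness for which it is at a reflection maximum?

Ray reflecting at the top interface goes from n = 1.0 toward n = 2.339: a half-wave phase shift.
Ray reflecting at the bottom interface goes from n = 2.339 toward n = 1.507: no phase shift.
The two reflections differ by half a wavelength.
So the condition for constructive reflection is 2 n t cos θ_r = (m + ½) λ.
Snell's law: 1.0 sin 45.0° = 2.339 sin θ_r → sin θ_r = 0.302, cos θ_r = 0.953.
Minimum at m = 0: t = λ / (4 n cos θ_r) = 612 / (4 × 2.339 × 0.953) = 68.6 nm.

68.6 nm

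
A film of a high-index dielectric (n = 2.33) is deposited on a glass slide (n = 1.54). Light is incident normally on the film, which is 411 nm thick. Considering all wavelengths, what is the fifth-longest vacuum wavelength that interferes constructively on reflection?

426 nm

Ray reflecting at the top interface goes from n = 1.0 toward n = 2.33: a half-wave phase shift.
Ray reflecting at the bottom interface goes from n = 2.33 toward n = 1.54: no phase shift.
The two reflections differ by half a wavelength.
So the condition for constructive reflection is 2 n t = (m + ½) λ.
λ = 2 n t / (m + ½). The fifth-longest wavelength is m = 4: λ = 2 × 2.33 × 411 / 4.50 = 426 nm.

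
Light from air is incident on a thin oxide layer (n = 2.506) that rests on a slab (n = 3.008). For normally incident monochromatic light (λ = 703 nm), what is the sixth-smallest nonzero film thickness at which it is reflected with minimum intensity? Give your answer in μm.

Top surface (1.0 → 2.506): reflection off a higher-index medium gives a half-wave phase shift.
Ray reflecting at the bottom interface goes from n = 2.506 toward n = 3.008: a half-wave phase shift.
The two reflections carry the same phase change, so no net offset.
With no net inversion, destructive interference in reflection requires 2 n t = (m + ½) λ.
The sixth-smallest nonzero thickness corresponds to m = 5: t = (m + ½) λ / (2 n) = 5.50 × 703 / (2 × 2.506) = 771 nm.

0.771 μm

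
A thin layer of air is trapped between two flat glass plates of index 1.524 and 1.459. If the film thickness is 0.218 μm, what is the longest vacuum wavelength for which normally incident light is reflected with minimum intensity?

436 nm

Ray reflecting at the top interface goes from n = 1.524 toward n = 1.0: no phase shift.
Ray reflecting at the bottom interface goes from n = 1.0 toward n = 1.459: a half-wave phase shift.
Exactly one π shift → a net half-wave offset.
With one net inversion, destructive interference in reflection requires 2 n t = m λ.
λ = 2 n t / m. The longest wavelength is m = 1: λ = 2 × 1.0 × 218 / 1.00 = 436 nm.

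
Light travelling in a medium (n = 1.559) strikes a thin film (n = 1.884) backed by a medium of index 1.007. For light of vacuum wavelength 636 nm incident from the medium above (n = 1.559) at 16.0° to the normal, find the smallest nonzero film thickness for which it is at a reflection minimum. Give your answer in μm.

Top surface (1.559 → 1.884): reflection off a higher-index medium gives a half-wave phase shift.
Ray reflecting at the bottom interface goes from n = 1.884 toward n = 1.007: no phase shift.
Exactly one π shift → a net half-wave offset.
With one net inversion, destructive interference in reflection requires 2 n t cos θ_r = m λ.
Snell's law: 1.559 sin 16.0° = 1.884 sin θ_r → sin θ_r = 0.228, cos θ_r = 0.974.
Minimum nonzero at m = 1: t = λ / (2 n cos θ_r) = 636 / (2 × 1.884 × 0.974) = 173 nm.

0.173 μm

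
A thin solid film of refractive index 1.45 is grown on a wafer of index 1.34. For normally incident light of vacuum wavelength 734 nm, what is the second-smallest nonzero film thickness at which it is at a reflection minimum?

506 nm

At the upper boundary (n = 1.0 to n = 1.45) the reflected ray undergoes a half-wave phase shift.
Bottom surface (1.45 → 1.34): reflection off a lower-index medium gives no phase shift.
Exactly one π shift → a net half-wave offset.
For minimum reflection here: 2 n t = m λ.
The second-smallest nonzero thickness corresponds to m = 2: t = m λ / (2 n) = 2.00 × 734 / (2 × 1.45) = 506 nm.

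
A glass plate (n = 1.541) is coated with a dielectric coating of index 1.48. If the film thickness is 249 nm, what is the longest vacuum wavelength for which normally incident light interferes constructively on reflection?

737 nm

Top surface (1.0 → 1.48): reflection off a higher-index medium gives a half-wave phase shift.
At the lower boundary (n = 1.48 to n = 1.541) the reflected ray undergoes a half-wave phase shift.
Zero or two π shifts → no net half-wave offset.
So the condition for constructive reflection is 2 n t = m λ.
λ = 2 n t / m. The longest wavelength is m = 1: λ = 2 × 1.48 × 249 / 1.00 = 737 nm.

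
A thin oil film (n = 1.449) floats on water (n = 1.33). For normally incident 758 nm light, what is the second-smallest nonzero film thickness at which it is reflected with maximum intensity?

Ray reflecting at the top interface goes from n = 1.0 toward n = 1.449: a half-wave phase shift.
Ray reflecting at the bottom interface goes from n = 1.449 toward n = 1.33: no phase shift.
Exactly one π shift → a net half-wave offset.
So the condition for constructive reflection is 2 n t = (m + ½) λ.
The second-smallest nonzero thickness corresponds to m = 1: t = (m + ½) λ / (2 n) = 1.50 × 758 / (2 × 1.449) = 392 nm.

392 nm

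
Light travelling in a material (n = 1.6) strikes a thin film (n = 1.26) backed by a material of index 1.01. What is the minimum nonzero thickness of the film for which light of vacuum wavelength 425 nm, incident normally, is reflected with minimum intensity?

Ray reflecting at the top interface goes from n = 1.6 toward n = 1.26: no phase shift.
Bottom surface (1.26 → 1.01): reflection off a lower-index medium gives no phase shift.
The two reflections carry the same phase change, so no net offset.
With no net inversion, destructive interference in reflection requires 2 n t = (m + ½) λ.
Minimum at m = 0: t = λ / (4 n) = 425 / (4 × 1.26) = 84.3 nm.

84.3 nm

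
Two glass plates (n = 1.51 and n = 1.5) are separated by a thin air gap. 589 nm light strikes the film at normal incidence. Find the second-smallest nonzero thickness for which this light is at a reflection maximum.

Ray reflecting at the top interface goes from n = 1.51 toward n = 1.0: no phase shift.
At the lower boundary (n = 1.0 to n = 1.5) the reflected ray undergoes a half-wave phase shift.
Net: one phase inversion between the two reflected rays.
For maximum reflection here: 2 n t = (m + ½) λ.
The second-smallest nonzero thickness corresponds to m = 1: t = (m + ½) λ / (2 n) = 1.50 × 589 / (2 × 1.0) = 442 nm.

442 nm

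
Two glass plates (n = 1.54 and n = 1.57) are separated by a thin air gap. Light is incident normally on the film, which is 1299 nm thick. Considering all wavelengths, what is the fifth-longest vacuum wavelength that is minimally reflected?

At the upper boundary (n = 1.54 to n = 1.0) the reflected ray undergoes no phase shift.
Bottom surface (1.0 → 1.57): reflection off a higher-index medium gives a half-wave phase shift.
Exactly one π shift → a net half-wave offset.
For dark reflection here: 2 n t = m λ.
λ = 2 n t / m. The fifth-longest wavelength is m = 5: λ = 2 × 1.0 × 1299 / 5.00 = 520 nm.

520 nm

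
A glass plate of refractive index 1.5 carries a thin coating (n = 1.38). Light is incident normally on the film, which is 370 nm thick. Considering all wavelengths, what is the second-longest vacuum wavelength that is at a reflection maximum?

511 nm

Ray reflecting at the top interface goes from n = 1.0 toward n = 1.38: a half-wave phase shift.
Ray reflecting at the bottom interface goes from n = 1.38 toward n = 1.5: a half-wave phase shift.
The two reflections carry the same phase change, so no net offset.
So the condition for constructive reflection is 2 n t = m λ.
λ = 2 n t / m. The second-longest wavelength is m = 2: λ = 2 × 1.38 × 370 / 2.00 = 511 nm.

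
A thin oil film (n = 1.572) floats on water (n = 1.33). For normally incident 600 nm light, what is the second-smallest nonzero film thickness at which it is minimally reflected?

At the upper boundary (n = 1.0 to n = 1.572) the reflected ray undergoes a half-wave phase shift.
Ray reflecting at the bottom interface goes from n = 1.572 toward n = 1.33: no phase shift.
The two reflections differ by half a wavelength.
So the condition for destructive reflection is 2 n t = m λ.
The second-smallest nonzero thickness corresponds to m = 2: t = m λ / (2 n) = 2.00 × 600 / (2 × 1.572) = 382 nm.

382 nm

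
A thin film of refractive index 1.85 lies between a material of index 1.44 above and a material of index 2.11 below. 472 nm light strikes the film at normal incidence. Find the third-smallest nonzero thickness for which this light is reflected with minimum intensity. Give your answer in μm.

Ray reflecting at the top interface goes from n = 1.44 toward n = 1.85: a half-wave phase shift.
Bottom surface (1.85 → 2.11): reflection off a higher-index medium gives a half-wave phase shift.
Net: no relative phase inversion (both shifts match).
With no net inversion, destructive interference in reflection requires 2 n t = (m + ½) λ.
The third-smallest nonzero thickness corresponds to m = 2: t = (m + ½) λ / (2 n) = 2.50 × 472 / (2 × 1.85) = 319 nm.

0.319 μm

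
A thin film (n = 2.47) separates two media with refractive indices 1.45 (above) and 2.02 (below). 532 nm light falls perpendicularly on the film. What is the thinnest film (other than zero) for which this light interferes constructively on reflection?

53.8 nm

At the upper boundary (n = 1.45 to n = 2.47) the reflected ray undergoes a half-wave phase shift.
At the lower boundary (n = 2.47 to n = 2.02) the reflected ray undergoes no phase shift.
The two reflections differ by half a wavelength.
For maximum reflection here: 2 n t = (m + ½) λ.
Minimum at m = 0: t = λ / (4 n) = 532 / (4 × 2.47) = 53.8 nm.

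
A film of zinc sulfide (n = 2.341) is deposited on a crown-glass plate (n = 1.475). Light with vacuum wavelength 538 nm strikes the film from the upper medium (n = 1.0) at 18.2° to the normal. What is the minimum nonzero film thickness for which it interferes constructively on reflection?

At the upper boundary (n = 1.0 to n = 2.341) the reflected ray undergoes a half-wave phase shift.
Bottom surface (2.341 → 1.475): reflection off a lower-index medium gives no phase shift.
The two reflections differ by half a wavelength.
With one net inversion, constructive interference in reflection requires 2 n t cos θ_r = (m + ½) λ.
Snell's law: 1.0 sin 18.2° = 2.341 sin θ_r → sin θ_r = 0.133, cos θ_r = 0.991.
Minimum at m = 0: t = λ / (4 n cos θ_r) = 538 / (4 × 2.341 × 0.991) = 58.0 nm.

58.0 nm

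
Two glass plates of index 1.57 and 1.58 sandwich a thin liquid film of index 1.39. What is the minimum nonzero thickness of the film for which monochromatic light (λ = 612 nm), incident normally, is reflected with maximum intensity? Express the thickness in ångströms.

At the upper boundary (n = 1.57 to n = 1.39) the reflected ray undergoes no phase shift.
Ray reflecting at the bottom interface goes from n = 1.39 toward n = 1.58: a half-wave phase shift.
Exactly one π shift → a net half-wave offset.
So the condition for constructive reflection is 2 n t = (m + ½) λ.
Minimum at m = 0: t = λ / (4 n) = 612 / (4 × 1.39) = 110 nm.

1101 Å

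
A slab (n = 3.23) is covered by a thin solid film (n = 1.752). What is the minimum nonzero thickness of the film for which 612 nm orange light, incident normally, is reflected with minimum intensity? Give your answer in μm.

0.0873 μm

Top surface (1.0 → 1.752): reflection off a higher-index medium gives a half-wave phase shift.
Ray reflecting at the bottom interface goes from n = 1.752 toward n = 3.23: a half-wave phase shift.
Zero or two π shifts → no net half-wave offset.
So the condition for destructive reflection is 2 n t = (m + ½) λ.
Minimum at m = 0: t = λ / (4 n) = 612 / (4 × 1.752) = 87.3 nm.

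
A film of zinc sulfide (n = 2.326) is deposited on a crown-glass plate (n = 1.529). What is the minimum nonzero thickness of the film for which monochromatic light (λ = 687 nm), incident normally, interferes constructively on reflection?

Top surface (1.0 → 2.326): reflection off a higher-index medium gives a half-wave phase shift.
At the lower boundary (n = 2.326 to n = 1.529) the reflected ray undergoes no phase shift.
The two reflections differ by half a wavelength.
With one net inversion, constructive interference in reflection requires 2 n t = (m + ½) λ.
Minimum at m = 0: t = λ / (4 n) = 687 / (4 × 2.326) = 73.8 nm.

73.8 nm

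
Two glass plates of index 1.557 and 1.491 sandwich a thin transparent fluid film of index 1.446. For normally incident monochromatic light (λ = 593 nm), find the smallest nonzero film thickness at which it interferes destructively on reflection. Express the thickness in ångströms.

2050 Å

Top surface (1.557 → 1.446): reflection off a lower-index medium gives no phase shift.
Bottom surface (1.446 → 1.491): reflection off a higher-index medium gives a half-wave phase shift.
Exactly one π shift → a net half-wave offset.
So the condition for destructive reflection is 2 n t = m λ.
Minimum nonzero at m = 1: t = λ / (2 n) = 593 / (2 × 1.446) = 205 nm.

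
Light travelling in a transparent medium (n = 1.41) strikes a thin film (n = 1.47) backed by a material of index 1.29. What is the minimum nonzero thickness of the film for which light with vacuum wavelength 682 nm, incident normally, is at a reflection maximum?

Top surface (1.41 → 1.47): reflection off a higher-index medium gives a half-wave phase shift.
Ray reflecting at the bottom interface goes from n = 1.47 toward n = 1.29: no phase shift.
Net: one phase inversion between the two reflected rays.
For maximum reflection here: 2 n t = (m + ½) λ.
Minimum at m = 0: t = λ / (4 n) = 682 / (4 × 1.47) = 116 nm.

116 nm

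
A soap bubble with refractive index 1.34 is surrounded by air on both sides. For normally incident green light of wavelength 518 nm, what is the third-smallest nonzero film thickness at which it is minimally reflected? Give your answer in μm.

0.580 μm

Ray reflecting at the top interface goes from n = 1.0 toward n = 1.34: a half-wave phase shift.
At the lower boundary (n = 1.34 to n = 1.0) the reflected ray undergoes no phase shift.
The two reflections differ by half a wavelength.
So the condition for destructive reflection is 2 n t = m λ.
The third-smallest nonzero thickness corresponds to m = 3: t = m λ / (2 n) = 3.00 × 518 / (2 × 1.34) = 580 nm.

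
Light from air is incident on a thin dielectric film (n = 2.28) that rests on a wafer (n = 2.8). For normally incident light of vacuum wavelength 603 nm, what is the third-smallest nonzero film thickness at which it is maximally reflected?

397 nm

Top surface (1.0 → 2.28): reflection off a higher-index medium gives a half-wave phase shift.
Ray reflecting at the bottom interface goes from n = 2.28 toward n = 2.8: a half-wave phase shift.
Zero or two π shifts → no net half-wave offset.
For strong reflection here: 2 n t = m λ.
The third-smallest nonzero thickness corresponds to m = 3: t = m λ / (2 n) = 3.00 × 603 / (2 × 2.28) = 397 nm.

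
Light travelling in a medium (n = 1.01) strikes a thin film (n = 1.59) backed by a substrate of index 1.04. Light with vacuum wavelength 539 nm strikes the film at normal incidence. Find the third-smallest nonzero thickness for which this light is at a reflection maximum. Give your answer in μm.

0.424 μm

Ray reflecting at the top interface goes from n = 1.01 toward n = 1.59: a half-wave phase shift.
Ray reflecting at the bottom interface goes from n = 1.59 toward n = 1.04: no phase shift.
The two reflections differ by half a wavelength.
So the condition for constructive reflection is 2 n t = (m + ½) λ.
The third-smallest nonzero thickness corresponds to m = 2: t = (m + ½) λ / (2 n) = 2.50 × 539 / (2 × 1.59) = 424 nm.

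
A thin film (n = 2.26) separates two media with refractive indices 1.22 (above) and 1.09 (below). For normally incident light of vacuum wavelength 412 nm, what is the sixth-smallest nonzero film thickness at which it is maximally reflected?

501 nm

At the upper boundary (n = 1.22 to n = 2.26) the reflected ray undergoes a half-wave phase shift.
At the lower boundary (n = 2.26 to n = 1.09) the reflected ray undergoes no phase shift.
The two reflections differ by half a wavelength.
For bright reflection here: 2 n t = (m + ½) λ.
The sixth-smallest nonzero thickness corresponds to m = 5: t = (m + ½) λ / (2 n) = 5.50 × 412 / (2 × 2.26) = 501 nm.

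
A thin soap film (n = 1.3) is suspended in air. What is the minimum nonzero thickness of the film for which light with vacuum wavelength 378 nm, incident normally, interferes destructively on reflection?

145 nm

Top surface (1.0 → 1.3): reflection off a higher-index medium gives a half-wave phase shift.
At the lower boundary (n = 1.3 to n = 1.0) the reflected ray undergoes no phase shift.
The two reflections differ by half a wavelength.
For weak reflection here: 2 n t = m λ.
Minimum nonzero at m = 1: t = λ / (2 n) = 378 / (2 × 1.3) = 145 nm.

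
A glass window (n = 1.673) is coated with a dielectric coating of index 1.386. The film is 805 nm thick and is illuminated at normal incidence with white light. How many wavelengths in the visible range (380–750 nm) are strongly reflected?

3

Ray reflecting at the top interface goes from n = 1.0 toward n = 1.386: a half-wave phase shift.
Bottom surface (1.386 → 1.673): reflection off a higher-index medium gives a half-wave phase shift.
The two reflections carry the same phase change, so no net offset.
With no net inversion, constructive interference in reflection requires 2 n t = m λ.
λ = 2 n t / m = 2231 / m nm.
m=2: 1116 nm (IR); m=3: 744 nm (visible); m=4: 558 nm (visible); m=5: 446 nm (visible); m=6: 372 nm (UV).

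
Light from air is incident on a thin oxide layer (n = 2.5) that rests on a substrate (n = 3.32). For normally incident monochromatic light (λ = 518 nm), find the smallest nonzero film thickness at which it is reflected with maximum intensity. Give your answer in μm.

Top surface (1.0 → 2.5): reflection off a higher-index medium gives a half-wave phase shift.
Bottom surface (2.5 → 3.32): reflection off a higher-index medium gives a half-wave phase shift.
Zero or two π shifts → no net half-wave offset.
With no net inversion, constructive interference in reflection requires 2 n t = m λ.
Minimum nonzero at m = 1: t = λ / (2 n) = 518 / (2 × 2.5) = 104 nm.

0.104 μm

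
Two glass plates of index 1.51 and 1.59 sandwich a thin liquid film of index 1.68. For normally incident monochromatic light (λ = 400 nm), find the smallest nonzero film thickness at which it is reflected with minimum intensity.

119 nm

Top surface (1.51 → 1.68): reflection off a higher-index medium gives a half-wave phase shift.
Bottom surface (1.68 → 1.59): reflection off a lower-index medium gives no phase shift.
Net: one phase inversion between the two reflected rays.
So the condition for destructive reflection is 2 n t = m λ.
Minimum nonzero at m = 1: t = λ / (2 n) = 400 / (2 × 1.68) = 119 nm.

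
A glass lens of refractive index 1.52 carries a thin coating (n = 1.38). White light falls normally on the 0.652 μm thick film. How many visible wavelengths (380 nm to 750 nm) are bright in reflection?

2

Ray reflecting at the top interface goes from n = 1.0 toward n = 1.38: a half-wave phase shift.
At the lower boundary (n = 1.38 to n = 1.52) the reflected ray undergoes a half-wave phase shift.
The two reflections carry the same phase change, so no net offset.
For bright reflection here: 2 n t = m λ.
λ = 2 n t / m = 1800 / m nm.
m=2: 900 nm (IR); m=3: 600 nm (visible); m=4: 450 nm (visible); m=5: 360 nm (UV).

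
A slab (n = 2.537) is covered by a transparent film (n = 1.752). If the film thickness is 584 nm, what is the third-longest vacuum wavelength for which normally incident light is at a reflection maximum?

At the upper boundary (n = 1.0 to n = 1.752) the reflected ray undergoes a half-wave phase shift.
Bottom surface (1.752 → 2.537): reflection off a higher-index medium gives a half-wave phase shift.
Net: no relative phase inversion (both shifts match).
So the condition for constructive reflection is 2 n t = m λ.
λ = 2 n t / m. The third-longest wavelength is m = 3: λ = 2 × 1.752 × 584 / 3.00 = 682 nm.

682 nm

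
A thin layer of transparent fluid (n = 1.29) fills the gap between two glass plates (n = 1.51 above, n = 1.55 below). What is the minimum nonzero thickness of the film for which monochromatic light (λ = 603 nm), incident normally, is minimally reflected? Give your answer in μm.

Top surface (1.51 → 1.29): reflection off a lower-index medium gives no phase shift.
Bottom surface (1.29 → 1.55): reflection off a higher-index medium gives a half-wave phase shift.
Net: one phase inversion between the two reflected rays.
With one net inversion, destructive interference in reflection requires 2 n t = m λ.
Minimum nonzero at m = 1: t = λ / (2 n) = 603 / (2 × 1.29) = 234 nm.

0.234 μm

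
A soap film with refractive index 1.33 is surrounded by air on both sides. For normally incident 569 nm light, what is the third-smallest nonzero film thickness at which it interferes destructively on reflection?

642 nm

At the upper boundary (n = 1.0 to n = 1.33) the reflected ray undergoes a half-wave phase shift.
Ray reflecting at the bottom interface goes from n = 1.33 toward n = 1.0: no phase shift.
Exactly one π shift → a net half-wave offset.
So the condition for destructive reflection is 2 n t = m λ.
The third-smallest nonzero thickness corresponds to m = 3: t = m λ / (2 n) = 3.00 × 569 / (2 × 1.33) = 642 nm.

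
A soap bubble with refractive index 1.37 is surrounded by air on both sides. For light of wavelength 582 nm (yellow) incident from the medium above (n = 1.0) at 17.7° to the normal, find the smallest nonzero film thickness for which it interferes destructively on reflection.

Top surface (1.0 → 1.37): reflection off a higher-index medium gives a half-wave phase shift.
Ray reflecting at the bottom interface goes from n = 1.37 toward n = 1.0: no phase shift.
Exactly one π shift → a net half-wave offset.
For minimum reflection here: 2 n t cos θ_r = m λ.
Snell's law: 1.0 sin 17.7° = 1.37 sin θ_r → sin θ_r = 0.222, cos θ_r = 0.975.
Minimum nonzero at m = 1: t = λ / (2 n cos θ_r) = 582 / (2 × 1.37 × 0.975) = 218 nm.

218 nm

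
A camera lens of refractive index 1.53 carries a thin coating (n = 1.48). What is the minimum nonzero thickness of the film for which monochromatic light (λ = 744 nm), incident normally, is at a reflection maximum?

251 nm

At the upper boundary (n = 1.0 to n = 1.48) the reflected ray undergoes a half-wave phase shift.
Bottom surface (1.48 → 1.53): reflection off a higher-index medium gives a half-wave phase shift.
Zero or two π shifts → no net half-wave offset.
So the condition for constructive reflection is 2 n t = m λ.
Minimum nonzero at m = 1: t = λ / (2 n) = 744 / (2 × 1.48) = 251 nm.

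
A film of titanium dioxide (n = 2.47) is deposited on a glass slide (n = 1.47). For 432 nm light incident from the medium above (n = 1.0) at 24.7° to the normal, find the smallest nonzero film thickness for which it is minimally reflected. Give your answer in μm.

0.0887 μm

Ray reflecting at the top interface goes from n = 1.0 toward n = 2.47: a half-wave phase shift.
Ray reflecting at the bottom interface goes from n = 2.47 toward n = 1.47: no phase shift.
Exactly one π shift → a net half-wave offset.
With one net inversion, destructive interference in reflection requires 2 n t cos θ_r = m λ.
Snell's law: 1.0 sin 24.7° = 2.47 sin θ_r → sin θ_r = 0.169, cos θ_r = 0.986.
Minimum nonzero at m = 1: t = λ / (2 n cos θ_r) = 432 / (2 × 2.47 × 0.986) = 88.7 nm.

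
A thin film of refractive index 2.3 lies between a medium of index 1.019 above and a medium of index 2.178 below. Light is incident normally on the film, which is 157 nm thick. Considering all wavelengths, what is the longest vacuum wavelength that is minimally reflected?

722 nm

Ray reflecting at the top interface goes from n = 1.019 toward n = 2.3: a half-wave phase shift.
Ray reflecting at the bottom interface goes from n = 2.3 toward n = 2.178: no phase shift.
Net: one phase inversion between the two reflected rays.
For dark reflection here: 2 n t = m λ.
λ = 2 n t / m. The longest wavelength is m = 1: λ = 2 × 2.3 × 157 / 1.00 = 722 nm.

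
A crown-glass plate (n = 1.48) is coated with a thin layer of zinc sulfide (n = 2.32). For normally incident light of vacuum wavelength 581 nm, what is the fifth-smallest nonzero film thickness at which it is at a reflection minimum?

Ray reflecting at the top interface goes from n = 1.0 toward n = 2.32: a half-wave phase shift.
Bottom surface (2.32 → 1.48): reflection off a lower-index medium gives no phase shift.
Net: one phase inversion between the two reflected rays.
For weak reflection here: 2 n t = m λ.
The fifth-smallest nonzero thickness corresponds to m = 5: t = m λ / (2 n) = 5.00 × 581 / (2 × 2.32) = 626 nm.

626 nm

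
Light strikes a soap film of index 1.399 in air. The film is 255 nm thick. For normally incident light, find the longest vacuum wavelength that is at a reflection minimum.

713 nm

Ray reflecting at the top interface goes from n = 1.0 toward n = 1.399: a half-wave phase shift.
At the lower boundary (n = 1.399 to n = 1.0) the reflected ray undergoes no phase shift.
The two reflections differ by half a wavelength.
With one net inversion, destructive interference in reflection requires 2 n t = m λ.
λ = 2 n t / m. The longest wavelength is m = 1: λ = 2 × 1.399 × 255 / 1.00 = 713 nm.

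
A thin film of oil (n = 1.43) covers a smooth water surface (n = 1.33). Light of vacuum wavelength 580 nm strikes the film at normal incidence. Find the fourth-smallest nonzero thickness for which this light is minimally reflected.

811 nm

Ray reflecting at the top interface goes from n = 1.0 toward n = 1.43: a half-wave phase shift.
At the lower boundary (n = 1.43 to n = 1.33) the reflected ray undergoes no phase shift.
The two reflections differ by half a wavelength.
So the condition for destructive reflection is 2 n t = m λ.
The fourth-smallest nonzero thickness corresponds to m = 4: t = m λ / (2 n) = 4.00 × 580 / (2 × 1.43) = 811 nm.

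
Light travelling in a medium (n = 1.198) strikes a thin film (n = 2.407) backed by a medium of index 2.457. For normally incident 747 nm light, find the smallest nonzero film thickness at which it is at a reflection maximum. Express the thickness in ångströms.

Top surface (1.198 → 2.407): reflection off a higher-index medium gives a half-wave phase shift.
Bottom surface (2.407 → 2.457): reflection off a higher-index medium gives a half-wave phase shift.
Net: no relative phase inversion (both shifts match).
For strong reflection here: 2 n t = m λ.
Minimum nonzero at m = 1: t = λ / (2 n) = 747 / (2 × 2.407) = 155 nm.

1552 Å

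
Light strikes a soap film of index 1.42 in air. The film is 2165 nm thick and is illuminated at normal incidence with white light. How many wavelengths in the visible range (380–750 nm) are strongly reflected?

At the upper boundary (n = 1.0 to n = 1.42) the reflected ray undergoes a half-wave phase shift.
Bottom surface (1.42 → 1.0): reflection off a lower-index medium gives no phase shift.
Net: one phase inversion between the two reflected rays.
So the condition for constructive reflection is 2 n t = (m + ½) λ.
λ = 2 n t / (m + ½) = 6149 / (m + ½) nm.
m=7: 820 nm (IR); m=8: 723 nm (visible); m=9: 647 nm (visible); m=10: 586 nm (visible); m=11: 535 nm (visible); m=12: 492 nm (visible); m=13: 455 nm (visible); m=14: 424 nm (visible); m=15: 397 nm (visible); m=16: 373 nm (UV).

8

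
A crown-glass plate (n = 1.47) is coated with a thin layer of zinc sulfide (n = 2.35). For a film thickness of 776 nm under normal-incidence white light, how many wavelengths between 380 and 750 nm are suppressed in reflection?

5

At the upper boundary (n = 1.0 to n = 2.35) the reflected ray undergoes a half-wave phase shift.
Ray reflecting at the bottom interface goes from n = 2.35 toward n = 1.47: no phase shift.
The two reflections differ by half a wavelength.
For minimum reflection here: 2 n t = m λ.
λ = 2 n t / m = 3647 / m nm.
m=4: 912 nm (IR); m=5: 729 nm (visible); m=6: 608 nm (visible); m=7: 521 nm (visible); m=8: 456 nm (visible); m=9: 405 nm (visible); m=10: 365 nm (UV).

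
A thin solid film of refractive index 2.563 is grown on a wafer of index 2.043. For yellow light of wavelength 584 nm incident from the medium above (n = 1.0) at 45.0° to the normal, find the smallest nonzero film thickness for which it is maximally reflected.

At the upper boundary (n = 1.0 to n = 2.563) the reflected ray undergoes a half-wave phase shift.
Ray reflecting at the bottom interface goes from n = 2.563 toward n = 2.043: no phase shift.
Net: one phase inversion between the two reflected rays.
With one net inversion, constructive interference in reflection requires 2 n t cos θ_r = (m + ½) λ.
Snell's law: 1.0 sin 45.0° = 2.563 sin θ_r → sin θ_r = 0.276, cos θ_r = 0.961.
Minimum at m = 0: t = λ / (4 n cos θ_r) = 584 / (4 × 2.563 × 0.961) = 59.3 nm.

59.3 nm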